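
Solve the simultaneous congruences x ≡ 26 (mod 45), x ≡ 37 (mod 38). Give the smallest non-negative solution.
x ≡ 341 (mod 1710); the representative in [0, 1710) is 341

The moduli 45, 38 are pairwise coprime, so by the CRT there is a unique solution mod 45·38 = 1710.
Solve by successive substitution. Start with x ≡ 26 (mod 45).
  Combine with x ≡ 37 (mod 38): write x = 26 + 45·t and require 26 + 45·t ≡ 37 (mod 38), i.e. 45·t ≡ 37 − 26 ≡ 11 (mod 38). Since 45^(−1) ≡ 11 (mod 38) (45 ≡ 7 (mod 38)), t ≡ 11·11 ≡ 7 (mod 38). So x ≡ 26 + 45·7 = 341 (mod 1710).
Unique solution in [0, 1710): x = 341.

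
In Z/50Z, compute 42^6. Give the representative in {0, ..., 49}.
44

Use repeated squaring. Binary(6) = 110. Walk through the bits of the exponent 6 left-to-right: at each bit after the leading one, square the running value, then multiply by 42 if the bit is 1 (always reducing mod 50):
  bit 1 = 1 (leading): start with 42.
  bit 2 = 1: square 42^2 = 1764 ≡ 14; bit is 1, so multiply 14·42 = 588 ≡ 38 (mod 50).
  bit 3 = 0: square 38^2 = 1444 ≡ 44 (mod 50).
Final value: 42^6 ≡ 44 (mod 50).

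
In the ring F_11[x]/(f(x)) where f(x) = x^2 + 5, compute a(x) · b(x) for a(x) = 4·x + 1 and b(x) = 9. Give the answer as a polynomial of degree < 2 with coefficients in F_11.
a · b ≡ 3·x + 9 (mod f(x))

Multiply as integer polynomials: a · b = 36·x + 9. Reducing coefficients mod 11: a · b ≡ 3·x + 9. This already has degree < 2, so no reduction by f is needed. Hence a · b ≡ 3·x + 9 in F_11[x]/(f).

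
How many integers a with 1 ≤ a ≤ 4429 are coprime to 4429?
4284

The number of a ∈ {1, ..., 4429} with gcd(a, 4429) = 1 is by definition Euler's totient φ(4429). φ is multiplicative, with φ(p^e) = p^e − p^(e−1). Factorise 4429 = 43 · 103. Then
  φ(4429) = (43 − 1) · (103 − 1) = 42 · 102 = 4284.
So there are 4284 such integers.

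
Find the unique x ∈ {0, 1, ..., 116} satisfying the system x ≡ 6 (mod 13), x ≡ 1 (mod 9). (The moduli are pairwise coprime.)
The moduli 13, 9 are pairwise coprime, so by the CRT there is a unique solution mod 13·9 = 117.
Solve by successive substitution. Start with x ≡ 6 (mod 13).
  Combine with x ≡ 1 (mod 9): write x = 6 + 13·t and require 6 + 13·t ≡ 1 (mod 9), i.e. 13·t ≡ 1 − 6 ≡ 4 (mod 9). Since 13^(−1) ≡ 7 (mod 9) (13 ≡ 4 (mod 9)), t ≡ 7·4 ≡ 1 (mod 9). So x ≡ 6 + 13·1 = 19 (mod 117).
Unique solution in [0, 117): x = 19.

Final answer: x ≡ 19 (mod 117); the representative in [0, 117) is 19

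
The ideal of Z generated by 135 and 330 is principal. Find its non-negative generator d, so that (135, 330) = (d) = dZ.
(135, 330) = (15); d = 15

In the PID Z, (a, b) is generated by gcd(a, b). Compute gcd(330, 135) with the extended Euclidean algorithm, tracking rows (r, s, t) with s·330 + t·135 = r:
  row A: (330, 1, 0)   [1·330 + 0·135 = 330]
  row B: (135, 0, 1)   [0·330 + 1·135 = 135]
  330 = 2·135 + 60   → row C = row A − 2·row B = (60, 1, −2)   [check: 1·330 − 2·135 = 60]
  135 = 2·60 + 15   → row D = row B − 2·row C = (15, −2, 5)   [check: −2·330 + 5·135 = 15]
  60 = 4·15 + 0   → remainder 0, stop. gcd = 15 (last nonzero row D).
So gcd(135, 330) = 15, with Bézout identity −2·330 + 5·135 = 15. Containment (⊇): the Bézout identity exhibits 15 as an element of (135, 330), giving (15) ⊆ (135, 330). Containment (⊆): since 15 | 135 and 15 | 330 (135 = 15·9, 330 = 15·22), every Z-linear combination of 135 and 330 is divisible by 15, so (135, 330) ⊆ (15). Therefore (135, 330) = (15), d = 15.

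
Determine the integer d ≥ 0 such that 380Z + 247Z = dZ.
(380, 247) = (19); d = 19

In the PID Z, (a, b) is generated by gcd(a, b). Compute gcd(380, 247) with the extended Euclidean algorithm, tracking rows (r, s, t) with s·380 + t·247 = r:
  row A: (380, 1, 0)   [1·380 + 0·247 = 380]
  row B: (247, 0, 1)   [0·380 + 1·247 = 247]
  380 = 1·247 + 133   → row C = row A − 1·row B = (133, 1, −1)   [check: 1·380 − 1·247 = 133]
  247 = 1·133 + 114   → row D = row B − 1·row C = (114, −1, 2)   [check: −1·380 + 2·247 = 114]
  133 = 1·114 + 19   → row E = row C − 1·row D = (19, 2, −3)   [check: 2·380 − 3·247 = 19]
  114 = 6·19 + 0   → remainder 0, stop. gcd = 19 (last nonzero row E).
So gcd(380, 247) = 19, with Bézout identity 2·380 − 3·247 = 19. Containment (⊇): the Bézout identity exhibits 19 as an element of (380, 247), giving (19) ⊆ (380, 247). Containment (⊆): since 19 | 380 and 19 | 247 (380 = 19·20, 247 = 19·13), every Z-linear combination of 380 and 247 is divisible by 19, so (380, 247) ⊆ (19). Therefore (380, 247) = (19), d = 19.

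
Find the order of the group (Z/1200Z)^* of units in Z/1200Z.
(Z/1200Z)^* consists of the classes a with gcd(a, 1200) = 1, so its order is φ(1200). φ is multiplicative, with φ(p^e) = p^e − p^(e−1). Factorise 1200 = 2^4 · 3 · 5^2. Then
  φ(1200) = (2^4 − 2^3) · (3 − 1) · (5^2 − 5^1) = 8 · 2 · 20 = 320.
Thus |(Z/1200Z)^*| = 320.

Final answer: |(Z/1200Z)^*| = 320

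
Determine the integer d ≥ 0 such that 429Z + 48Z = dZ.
(429, 48) = (3); d = 3

In the PID Z, (a, b) is generated by gcd(a, b). Compute gcd(429, 48) with the extended Euclidean algorithm, tracking rows (r, s, t) with s·429 + t·48 = r:
  row A: (429, 1, 0)   [1·429 + 0·48 = 429]
  row B: (48, 0, 1)   [0·429 + 1·48 = 48]
  429 = 8·48 + 45   → row C = row A − 8·row B = (45, 1, −8)   [check: 1·429 − 8·48 = 45]
  48 = 1·45 + 3   → row D = row B − 1·row C = (3, −1, 9)   [check: −1·429 + 9·48 = 3]
  45 = 15·3 + 0   → remainder 0, stop. gcd = 3 (last nonzero row D).
So gcd(429, 48) = 3, with Bézout identity −1·429 + 9·48 = 3. Containment (⊇): the Bézout identity exhibits 3 as an element of (429, 48), giving (3) ⊆ (429, 48). Containment (⊆): since 3 | 429 and 3 | 48 (429 = 3·143, 48 = 3·16), every Z-linear combination of 429 and 48 is divisible by 3, so (429, 48) ⊆ (3). Therefore (429, 48) = (3), d = 3.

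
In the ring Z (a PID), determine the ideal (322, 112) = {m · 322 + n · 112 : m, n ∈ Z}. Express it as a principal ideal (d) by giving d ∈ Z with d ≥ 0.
(322, 112) = (14); d = 14

In the PID Z, (a, b) is generated by gcd(a, b). Compute gcd(322, 112) with the extended Euclidean algorithm, tracking rows (r, s, t) with s·322 + t·112 = r:
  row A: (322, 1, 0)   [1·322 + 0·112 = 322]
  row B: (112, 0, 1)   [0·322 + 1·112 = 112]
  322 = 2·112 + 98   → row C = row A − 2·row B = (98, 1, −2)   [check: 1·322 − 2·112 = 98]
  112 = 1·98 + 14   → row D = row B − 1·row C = (14, −1, 3)   [check: −1·322 + 3·112 = 14]
  98 = 7·14 + 0   → remainder 0, stop. gcd = 14 (last nonzero row D).
So gcd(322, 112) = 14, with Bézout identity −1·322 + 3·112 = 14. Containment (⊇): the Bézout identity exhibits 14 as an element of (322, 112), giving (14) ⊆ (322, 112). Containment (⊆): since 14 | 322 and 14 | 112 (322 = 14·23, 112 = 14·8), every Z-linear combination of 322 and 112 is divisible by 14, so (322, 112) ⊆ (14). Therefore (322, 112) = (14), d = 14.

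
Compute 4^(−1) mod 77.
Apply the extended Euclidean algorithm to (77, 4), tracking rows (r, s, t) with s·77 + t·4 = r. Each division r_prev = q·r_cur + r_new produces the new row as (previous row) − q·(current row):
  row A: (77, 1, 0)   [1·77 + 0·4 = 77]
  row B: (4, 0, 1)   [0·77 + 1·4 = 4]
  77 = 19·4 + 1   → row C = row A − 19·row B = (1, 1, −19)   [check: 1·77 − 19·4 = 1]
  4 = 4·1 + 0   → remainder 0, stop. gcd = 1 (last nonzero row C).
The gcd is 1, so 4 is invertible mod 77. The last nonzero row gives 1·77 − 19·4 = 1, so t = −19. So 4^(−1) ≡ −19 ≡ 58 (mod 77). Verify: 4 · 58 = 232 ≡ 1 (mod 77). ✓

Final answer: 4^(−1) ≡ 58 (mod 77)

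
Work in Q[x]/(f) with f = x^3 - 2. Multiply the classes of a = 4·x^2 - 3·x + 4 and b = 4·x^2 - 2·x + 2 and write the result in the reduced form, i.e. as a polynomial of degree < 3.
a · b ≡ 30·x^2 + 18·x - 32 (mod f(x))

First multiply in Q[x] without reducing: a · b = 16·x^4 - 20·x^3 + 30·x^2 - 14·x + 8. Now divide by f(x) = x^3 - 2, eliminating the leading term at each step:
  leading term 16·x^4: subtract (16·x)·f(x) = 16·x^4 - 32·x, leaving -20·x^3 + 30·x^2 + 18·x + 8
  leading term -20·x^3: subtract (-20)·f(x) = 40 - 20·x^3, leaving 30·x^2 + 18·x - 32
The degree is now < 3, so this is the remainder. Hence a · b ≡ 30·x^2 + 18·x - 32 in Q[x]/(f).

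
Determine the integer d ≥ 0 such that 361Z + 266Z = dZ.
In the PID Z, (a, b) is generated by gcd(a, b). Compute gcd(361, 266) with the extended Euclidean algorithm, tracking rows (r, s, t) with s·361 + t·266 = r:
  row A: (361, 1, 0)   [1·361 + 0·266 = 361]
  row B: (266, 0, 1)   [0·361 + 1·266 = 266]
  361 = 1·266 + 95   → row C = row A − 1·row B = (95, 1, −1)   [check: 1·361 − 1·266 = 95]
  266 = 2·95 + 76   → row D = row B − 2·row C = (76, −2, 3)   [check: −2·361 + 3·266 = 76]
  95 = 1·76 + 19   → row E = row C − 1·row D = (19, 3, −4)   [check: 3·361 − 4·266 = 19]
  76 = 4·19 + 0   → remainder 0, stop. gcd = 19 (last nonzero row E).
So gcd(361, 266) = 19, with Bézout identity 3·361 − 4·266 = 19. Containment (⊇): the Bézout identity exhibits 19 as an element of (361, 266), giving (19) ⊆ (361, 266). Containment (⊆): since 19 | 361 and 19 | 266 (361 = 19·19, 266 = 19·14), every Z-linear combination of 361 and 266 is divisible by 19, so (361, 266) ⊆ (19). Therefore (361, 266) = (19), d = 19.

Final answer: (361, 266) = (19); d = 19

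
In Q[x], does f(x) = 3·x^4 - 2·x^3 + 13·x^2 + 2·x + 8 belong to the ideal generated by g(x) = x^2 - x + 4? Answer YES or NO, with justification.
YES

In Q[x] the ideal (g) consists of all multiples of g, so f ∈ (g) iff g | f, i.e. iff the remainder of f on division by g is 0. Divide f by g (g is monic, so eliminate the leading term of the running remainder at each step):
  leading term 3·x^4: subtract (3·x^2)·g(x) = 3·x^4 - 3·x^3 + 12·x^2, leaving x^3 + x^2 + 2·x + 8
  leading term x^3: subtract (x)·g(x) = x^3 - x^2 + 4·x, leaving 2·x^2 - 2·x + 8
  leading term 2·x^2: subtract (2)·g(x) = 2·x^2 - 2·x + 8, leaving 0
The remainder is 0, so f(x) = g(x) · h(x) with h(x) = 3·x^2 + x + 2. Hence g | f, i.e. f ∈ (g).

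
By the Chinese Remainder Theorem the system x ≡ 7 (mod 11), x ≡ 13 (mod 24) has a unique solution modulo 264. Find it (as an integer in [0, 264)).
x ≡ 205 (mod 264); the representative in [0, 264) is 205

The moduli 11, 24 are pairwise coprime, so by the CRT there is a unique solution mod 11·24 = 264.
Solve by successive substitution. Start with x ≡ 7 (mod 11).
  Combine with x ≡ 13 (mod 24): write x = 7 + 11·t and require 7 + 11·t ≡ 13 (mod 24), i.e. 11·t ≡ 13 − 7 ≡ 6 (mod 24). Since 11^(−1) ≡ 11 (mod 24), t ≡ 11·6 ≡ 18 (mod 24). So x ≡ 7 + 11·18 = 205 (mod 264).
Unique solution in [0, 264): x = 205.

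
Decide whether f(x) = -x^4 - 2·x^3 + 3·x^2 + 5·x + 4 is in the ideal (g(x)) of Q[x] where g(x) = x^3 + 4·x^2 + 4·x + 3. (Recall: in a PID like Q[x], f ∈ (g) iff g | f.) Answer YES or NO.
In Q[x] the ideal (g) consists of all multiples of g, so f ∈ (g) iff g | f, i.e. iff the remainder of f on division by g is 0. Divide f by g (g is monic, so eliminate the leading term of the running remainder at each step):
  leading term -x^4: subtract (-x)·g(x) = -x^4 - 4·x^3 - 4·x^2 - 3·x, leaving 2·x^3 + 7·x^2 + 8·x + 4
  leading term 2·x^3: subtract (2)·g(x) = 2·x^3 + 8·x^2 + 8·x + 6, leaving -x^2 - 2
The remainder r(x) = -x^2 - 2 ≠ 0 (and deg r < deg g), so g ∤ f, i.e. f ∉ (g).

Final answer: NO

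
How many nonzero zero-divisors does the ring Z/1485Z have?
Z/1485Z has 764 nonzero zero-divisors

In Z/1485Z each nonzero element is either a unit (gcd with 1485 is 1) or a zero-divisor (gcd > 1). The number of units is φ(1485): factorise 1485 = 3^3 · 5 · 11, so φ(1485) = (3^3 − 3^2) · (5 − 1) · (11 − 1) = 18 · 4 · 10 = 720. The nonzero elements number 1485 − 1 = 1484. Hence the nonzero zero-divisors number 1484 − 720 = 764.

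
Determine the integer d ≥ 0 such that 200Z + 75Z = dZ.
In the PID Z, (a, b) is generated by gcd(a, b). Compute gcd(200, 75) with the extended Euclidean algorithm, tracking rows (r, s, t) with s·200 + t·75 = r:
  row A: (200, 1, 0)   [1·200 + 0·75 = 200]
  row B: (75, 0, 1)   [0·200 + 1·75 = 75]
  200 = 2·75 + 50   → row C = row A − 2·row B = (50, 1, −2)   [check: 1·200 − 2·75 = 50]
  75 = 1·50 + 25   → row D = row B − 1·row C = (25, −1, 3)   [check: −1·200 + 3·75 = 25]
  50 = 2·25 + 0   → remainder 0, stop. gcd = 25 (last nonzero row D).
So gcd(200, 75) = 25, with Bézout identity −1·200 + 3·75 = 25. Containment (⊇): the Bézout identity exhibits 25 as an element of (200, 75), giving (25) ⊆ (200, 75). Containment (⊆): since 25 | 200 and 25 | 75 (200 = 25·8, 75 = 25·3), every Z-linear combination of 200 and 75 is divisible by 25, so (200, 75) ⊆ (25). Therefore (200, 75) = (25), d = 25.

Final answer: (200, 75) = (25); d = 25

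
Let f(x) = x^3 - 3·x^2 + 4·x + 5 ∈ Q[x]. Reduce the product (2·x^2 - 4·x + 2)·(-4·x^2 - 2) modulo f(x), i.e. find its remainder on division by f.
a · b ≡ -4·x^2 + 80·x + 36 (mod f(x))

First multiply in Q[x] without reducing: a · b = -8·x^4 + 16·x^3 - 12·x^2 + 8·x - 4. Now divide by f(x) = x^3 - 3·x^2 + 4·x + 5, eliminating the leading term at each step:
  leading term -8·x^4: subtract (-8·x)·f(x) = -8·x^4 + 24·x^3 - 32·x^2 - 40·x, leaving -8·x^3 + 20·x^2 + 48·x - 4
  leading term -8·x^3: subtract (-8)·f(x) = -8·x^3 + 24·x^2 - 32·x - 40, leaving -4·x^2 + 80·x + 36
The degree is now < 3, so this is the remainder. Hence a · b ≡ -4·x^2 + 80·x + 36 in Q[x]/(f).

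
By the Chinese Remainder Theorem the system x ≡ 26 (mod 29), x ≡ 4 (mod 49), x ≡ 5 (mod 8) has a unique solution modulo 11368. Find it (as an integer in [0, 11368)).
The moduli 29, 49, 8 are pairwise coprime, so by the CRT there is a unique solution mod 29·49·8 = 11368.
Solve by successive substitution. Start with x ≡ 26 (mod 29).
  Combine with x ≡ 4 (mod 49): write x = 26 + 29·t and require 26 + 29·t ≡ 4 (mod 49), i.e. 29·t ≡ 4 − 26 ≡ 27 (mod 49). Since 29^(−1) ≡ 22 (mod 49), t ≡ 22·27 ≡ 6 (mod 49). So x ≡ 26 + 29·6 = 200 (mod 1421).
  Combine with x ≡ 5 (mod 8): write x = 200 + 1421·t and require 200 + 1421·t ≡ 5 (mod 8), i.e. 1421·t ≡ 5 − 200 ≡ 5 (mod 8). Since 1421^(−1) ≡ 5 (mod 8) (1421 ≡ 5 (mod 8)), t ≡ 5·5 ≡ 1 (mod 8). So x ≡ 200 + 1421·1 = 1621 (mod 11368).
Unique solution in [0, 11368): x = 1621.

Final answer: x ≡ 1621 (mod 11368); the representative in [0, 11368) is 1621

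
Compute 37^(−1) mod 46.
37^(−1) ≡ 5 (mod 46)

Apply the extended Euclidean algorithm to (46, 37), tracking rows (r, s, t) with s·46 + t·37 = r. Each division r_prev = q·r_cur + r_new produces the new row as (previous row) − q·(current row):
  row A: (46, 1, 0)   [1·46 + 0·37 = 46]
  row B: (37, 0, 1)   [0·46 + 1·37 = 37]
  46 = 1·37 + 9   → row C = row A − 1·row B = (9, 1, −1)   [check: 1·46 − 1·37 = 9]
  37 = 4·9 + 1   → row D = row B − 4·row C = (1, −4, 5)   [check: −4·46 + 5·37 = 1]
  9 = 9·1 + 0   → remainder 0, stop. gcd = 1 (last nonzero row D).
The gcd is 1, so 37 is invertible mod 46. The last nonzero row gives −4·46 + 5·37 = 1, so t = 5. So 37^(−1) ≡ 5 (mod 46). Verify: 37 · 5 = 185 ≡ 1 (mod 46). ✓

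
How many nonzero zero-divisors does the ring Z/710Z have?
In Z/710Z each nonzero element is either a unit (gcd with 710 is 1) or a zero-divisor (gcd > 1). The number of units is φ(710): factorise 710 = 2 · 5 · 71, so φ(710) = (2 − 1) · (5 − 1) · (71 − 1) = 1 · 4 · 70 = 280. The nonzero elements number 710 − 1 = 709. Hence the nonzero zero-divisors number 709 − 280 = 429.

Final answer: Z/710Z has 429 nonzero zero-divisors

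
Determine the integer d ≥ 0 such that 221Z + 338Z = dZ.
(221, 338) = (13); d = 13

In the PID Z, (a, b) is generated by gcd(a, b). Compute gcd(338, 221) with the extended Euclidean algorithm, tracking rows (r, s, t) with s·338 + t·221 = r:
  row A: (338, 1, 0)   [1·338 + 0·221 = 338]
  row B: (221, 0, 1)   [0·338 + 1·221 = 221]
  338 = 1·221 + 117   → row C = row A − 1·row B = (117, 1, −1)   [check: 1·338 − 1·221 = 117]
  221 = 1·117 + 104   → row D = row B − 1·row C = (104, −1, 2)   [check: −1·338 + 2·221 = 104]
  117 = 1·104 + 13   → row E = row C − 1·row D = (13, 2, −3)   [check: 2·338 − 3·221 = 13]
  104 = 8·13 + 0   → remainder 0, stop. gcd = 13 (last nonzero row E).
So gcd(221, 338) = 13, with Bézout identity 2·338 − 3·221 = 13. Containment (⊇): the Bézout identity exhibits 13 as an element of (221, 338), giving (13) ⊆ (221, 338). Containment (⊆): since 13 | 221 and 13 | 338 (221 = 13·17, 338 = 13·26), every Z-linear combination of 221 and 338 is divisible by 13, so (221, 338) ⊆ (13). Therefore (221, 338) = (13), d = 13.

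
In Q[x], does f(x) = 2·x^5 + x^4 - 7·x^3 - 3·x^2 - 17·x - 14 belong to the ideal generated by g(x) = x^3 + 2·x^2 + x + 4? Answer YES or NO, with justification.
In Q[x] the ideal (g) consists of all multiples of g, so f ∈ (g) iff g | f, i.e. iff the remainder of f on division by g is 0. Divide f by g (g is monic, so eliminate the leading term of the running remainder at each step):
  leading term 2·x^5: subtract (2·x^2)·g(x) = 2·x^5 + 4·x^4 + 2·x^3 + 8·x^2, leaving -3·x^4 - 9·x^3 - 11·x^2 - 17·x - 14
  leading term -3·x^4: subtract (-3·x)·g(x) = -3·x^4 - 6·x^3 - 3·x^2 - 12·x, leaving -3·x^3 - 8·x^2 - 5·x - 14
  leading term -3·x^3: subtract (-3)·g(x) = -3·x^3 - 6·x^2 - 3·x - 12, leaving -2·x^2 - 2·x - 2
The remainder r(x) = -2·x^2 - 2·x - 2 ≠ 0 (and deg r < deg g), so g ∤ f, i.e. f ∉ (g).

Final answer: NO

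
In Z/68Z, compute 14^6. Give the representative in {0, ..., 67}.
32

Use repeated squaring. Binary(6) = 110. Walk through the bits of the exponent 6 left-to-right: at each bit after the leading one, square the running value, then multiply by 14 if the bit is 1 (always reducing mod 68):
  bit 1 = 1 (leading): start with 14.
  bit 2 = 1: square 14^2 = 196 ≡ 60; bit is 1, so multiply 60·14 = 840 ≡ 24 (mod 68).
  bit 3 = 0: square 24^2 = 576 ≡ 32 (mod 68).
Final value: 14^6 ≡ 32 (mod 68).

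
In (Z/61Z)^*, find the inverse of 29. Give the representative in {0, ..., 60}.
29^(−1) ≡ 40 (mod 61)

Apply the extended Euclidean algorithm to (61, 29), tracking rows (r, s, t) with s·61 + t·29 = r. Each division r_prev = q·r_cur + r_new produces the new row as (previous row) − q·(current row):
  row A: (61, 1, 0)   [1·61 + 0·29 = 61]
  row B: (29, 0, 1)   [0·61 + 1·29 = 29]
  61 = 2·29 + 3   → row C = row A − 2·row B = (3, 1, −2)   [check: 1·61 − 2·29 = 3]
  29 = 9·3 + 2   → row D = row B − 9·row C = (2, −9, 19)   [check: −9·61 + 19·29 = 2]
  3 = 1·2 + 1   → row E = row C − 1·row D = (1, 10, −21)   [check: 10·61 − 21·29 = 1]
  2 = 2·1 + 0   → remainder 0, stop. gcd = 1 (last nonzero row E).
The gcd is 1, so 29 is invertible mod 61. The last nonzero row gives 10·61 − 21·29 = 1, so t = −21. So 29^(−1) ≡ −21 ≡ 40 (mod 61). Verify: 29 · 40 = 1160 ≡ 1 (mod 61). ✓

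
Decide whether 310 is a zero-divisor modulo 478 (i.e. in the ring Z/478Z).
gcd(310, 478) = 2 > 1, so 310 is not a unit in Z/478Z. In Z/nZ every nonzero non-unit is a zero-divisor: explicitly, take b = 478/gcd = 239 ≠ 0 (mod 478); then 310·239 = 74090 = 155·478, i.e. 310·239 ≡ 0 (mod 478). So 310 is a zero-divisor.

Final answer: YES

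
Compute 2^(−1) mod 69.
Apply the extended Euclidean algorithm to (69, 2), tracking rows (r, s, t) with s·69 + t·2 = r. Each division r_prev = q·r_cur + r_new produces the new row as (previous row) − q·(current row):
  row A: (69, 1, 0)   [1·69 + 0·2 = 69]
  row B: (2, 0, 1)   [0·69 + 1·2 = 2]
  69 = 34·2 + 1   → row C = row A − 34·row B = (1, 1, −34)   [check: 1·69 − 34·2 = 1]
  2 = 2·1 + 0   → remainder 0, stop. gcd = 1 (last nonzero row C).
The gcd is 1, so 2 is invertible mod 69. The last nonzero row gives 1·69 − 34·2 = 1, so t = −34. So 2^(−1) ≡ −34 ≡ 35 (mod 69). Verify: 2 · 35 = 70 ≡ 1 (mod 69). ✓

Final answer: 2^(−1) ≡ 35 (mod 69)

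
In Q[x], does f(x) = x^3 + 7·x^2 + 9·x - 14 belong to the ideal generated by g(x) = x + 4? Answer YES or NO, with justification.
NO

In Q[x] the ideal (g) consists of all multiples of g, so f ∈ (g) iff g | f, i.e. iff the remainder of f on division by g is 0. Divide f by g (g is monic, so eliminate the leading term of the running remainder at each step):
  leading term x^3: subtract (x^2)·g(x) = x^3 + 4·x^2, leaving 3·x^2 + 9·x - 14
  leading term 3·x^2: subtract (3·x)·g(x) = 3·x^2 + 12·x, leaving -3·x - 14
  leading term -3·x: subtract (-3)·g(x) = -3·x - 12, leaving -2
The remainder r(x) = -2 ≠ 0 (and deg r < deg g), so g ∤ f, i.e. f ∉ (g).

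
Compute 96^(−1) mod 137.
Apply the extended Euclidean algorithm to (137, 96), tracking rows (r, s, t) with s·137 + t·96 = r. Each division r_prev = q·r_cur + r_new produces the new row as (previous row) − q·(current row):
  row A: (137, 1, 0)   [1·137 + 0·96 = 137]
  row B: (96, 0, 1)   [0·137 + 1·96 = 96]
  137 = 1·96 + 41   → row C = row A − 1·row B = (41, 1, −1)   [check: 1·137 − 1·96 = 41]
  96 = 2·41 + 14   → row D = row B − 2·row C = (14, −2, 3)   [check: −2·137 + 3·96 = 14]
  41 = 2·14 + 13   → row E = row C − 2·row D = (13, 5, −7)   [check: 5·137 − 7·96 = 13]
  14 = 1·13 + 1   → row F = row D − 1·row E = (1, −7, 10)   [check: −7·137 + 10·96 = 1]
  13 = 13·1 + 0   → remainder 0, stop. gcd = 1 (last nonzero row F).
The gcd is 1, so 96 is invertible mod 137. The last nonzero row gives −7·137 + 10·96 = 1, so t = 10. So 96^(−1) ≡ 10 (mod 137). Verify: 96 · 10 = 960 ≡ 1 (mod 137). ✓

Final answer: 96^(−1) ≡ 10 (mod 137)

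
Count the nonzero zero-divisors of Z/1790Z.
Z/1790Z has 1077 nonzero zero-divisors

In Z/1790Z each nonzero element is either a unit (gcd with 1790 is 1) or a zero-divisor (gcd > 1). The number of units is φ(1790): factorise 1790 = 2 · 5 · 179, so φ(1790) = (2 − 1) · (5 − 1) · (179 − 1) = 1 · 4 · 178 = 712. The nonzero elements number 1790 − 1 = 1789. Hence the nonzero zero-divisors number 1789 − 712 = 1077.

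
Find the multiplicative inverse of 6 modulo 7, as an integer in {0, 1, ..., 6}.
6^(−1) ≡ 6 (mod 7)

Apply the extended Euclidean algorithm to (7, 6), tracking rows (r, s, t) with s·7 + t·6 = r. Each division r_prev = q·r_cur + r_new produces the new row as (previous row) − q·(current row):
  row A: (7, 1, 0)   [1·7 + 0·6 = 7]
  row B: (6, 0, 1)   [0·7 + 1·6 = 6]
  7 = 1·6 + 1   → row C = row A − 1·row B = (1, 1, −1)   [check: 1·7 − 1·6 = 1]
  6 = 6·1 + 0   → remainder 0, stop. gcd = 1 (last nonzero row C).
The gcd is 1, so 6 is invertible mod 7. The last nonzero row gives 1·7 − 1·6 = 1, so t = −1. So 6^(−1) ≡ −1 ≡ 6 (mod 7). Verify: 6 · 6 = 36 ≡ 1 (mod 7). ✓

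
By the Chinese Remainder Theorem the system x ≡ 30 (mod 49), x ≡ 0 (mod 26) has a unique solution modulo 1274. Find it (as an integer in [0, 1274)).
The moduli 49, 26 are pairwise coprime, so by the CRT there is a unique solution mod 49·26 = 1274.
Solve by successive substitution. Start with x ≡ 30 (mod 49).
  Combine with x ≡ 0 (mod 26): write x = 30 + 49·t and require 30 + 49·t ≡ 0 (mod 26), i.e. 49·t ≡ 0 − 30 ≡ 22 (mod 26). Since 49^(−1) ≡ 17 (mod 26) (49 ≡ 23 (mod 26)), t ≡ 17·22 ≡ 10 (mod 26). So x ≡ 30 + 49·10 = 520 (mod 1274).
Unique solution in [0, 1274): x = 520.

Final answer: x ≡ 520 (mod 1274); the representative in [0, 1274) is 520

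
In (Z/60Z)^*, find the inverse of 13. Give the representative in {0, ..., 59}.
13^(−1) ≡ 37 (mod 60)

Apply the extended Euclidean algorithm to (60, 13), tracking rows (r, s, t) with s·60 + t·13 = r. Each division r_prev = q·r_cur + r_new produces the new row as (previous row) − q·(current row):
  row A: (60, 1, 0)   [1·60 + 0·13 = 60]
  row B: (13, 0, 1)   [0·60 + 1·13 = 13]
  60 = 4·13 + 8   → row C = row A − 4·row B = (8, 1, −4)   [check: 1·60 − 4·13 = 8]
  13 = 1·8 + 5   → row D = row B − 1·row C = (5, −1, 5)   [check: −1·60 + 5·13 = 5]
  8 = 1·5 + 3   → row E = row C − 1·row D = (3, 2, −9)   [check: 2·60 − 9·13 = 3]
  5 = 1·3 + 2   → row F = row D − 1·row E = (2, −3, 14)   [check: −3·60 + 14·13 = 2]
  3 = 1·2 + 1   → row G = row E − 1·row F = (1, 5, −23)   [check: 5·60 − 23·13 = 1]
  2 = 2·1 + 0   → remainder 0, stop. gcd = 1 (last nonzero row G).
The gcd is 1, so 13 is invertible mod 60. The last nonzero row gives 5·60 − 23·13 = 1, so t = −23. So 13^(−1) ≡ −23 ≡ 37 (mod 60). Verify: 13 · 37 = 481 ≡ 1 (mod 60). ✓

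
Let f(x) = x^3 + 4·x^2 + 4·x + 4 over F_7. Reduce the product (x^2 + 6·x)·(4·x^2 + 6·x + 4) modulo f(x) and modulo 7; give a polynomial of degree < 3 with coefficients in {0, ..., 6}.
a · b ≡ 3·x^2 + x (mod f(x))

Multiply as integer polynomials: a · b = 4·x^4 + 30·x^3 + 40·x^2 + 24·x. Reducing coefficients mod 7: a · b ≡ 4·x^4 + 2·x^3 + 5·x^2 + 3·x. Now divide by f(x) = x^3 + 4·x^2 + 4·x + 4 in F_7[x], eliminating the leading term at each step:
  leading term 4·x^4: subtract (4·x)·f(x) = 4·x^4 + 2·x^3 + 2·x^2 + 2·x, leaving 3·x^2 + x (coefficients mod 7)
The degree is now < 3, so this is the remainder. Hence a · b ≡ 3·x^2 + x in F_7[x]/(f).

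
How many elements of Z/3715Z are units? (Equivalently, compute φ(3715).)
An element a ∈ Z/3715Z is a unit iff gcd(a, 3715) = 1, so the number of units is φ(3715). φ is multiplicative, with φ(p^e) = p^e − p^(e−1). Factorise 3715 = 5 · 743. Then
  φ(3715) = (5 − 1) · (743 − 1) = 4 · 742 = 2968.

Final answer: Z/3715Z has φ(3715) = 2968 units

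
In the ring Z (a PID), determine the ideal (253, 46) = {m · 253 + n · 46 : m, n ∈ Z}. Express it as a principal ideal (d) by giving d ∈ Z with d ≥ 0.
(253, 46) = (23); d = 23

In the PID Z, (a, b) is generated by gcd(a, b). Compute gcd(253, 46) with the extended Euclidean algorithm, tracking rows (r, s, t) with s·253 + t·46 = r:
  row A: (253, 1, 0)   [1·253 + 0·46 = 253]
  row B: (46, 0, 1)   [0·253 + 1·46 = 46]
  253 = 5·46 + 23   → row C = row A − 5·row B = (23, 1, −5)   [check: 1·253 − 5·46 = 23]
  46 = 2·23 + 0   → remainder 0, stop. gcd = 23 (last nonzero row C).
So gcd(253, 46) = 23, with Bézout identity 1·253 − 5·46 = 23. Containment (⊇): the Bézout identity exhibits 23 as an element of (253, 46), giving (23) ⊆ (253, 46). Containment (⊆): since 23 | 253 and 23 | 46 (253 = 23·11, 46 = 23·2), every Z-linear combination of 253 and 46 is divisible by 23, so (253, 46) ⊆ (23). Therefore (253, 46) = (23), d = 23.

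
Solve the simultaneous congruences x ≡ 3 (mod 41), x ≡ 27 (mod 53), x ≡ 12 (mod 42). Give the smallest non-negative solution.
The moduli 41, 53, 42 are pairwise coprime, so by the CRT there is a unique solution mod 41·53·42 = 91266.
Solve by successive substitution. Start with x ≡ 3 (mod 41).
  Combine with x ≡ 27 (mod 53): write x = 3 + 41·t and require 3 + 41·t ≡ 27 (mod 53), i.e. 41·t ≡ 27 − 3 ≡ 24 (mod 53). Since 41^(−1) ≡ 22 (mod 53), t ≡ 22·24 ≡ 51 (mod 53). So x ≡ 3 + 41·51 = 2094 (mod 2173).
  Combine with x ≡ 12 (mod 42): write x = 2094 + 2173·t and require 2094 + 2173·t ≡ 12 (mod 42), i.e. 2173·t ≡ 12 − 2094 ≡ 18 (mod 42). Since 2173^(−1) ≡ 19 (mod 42) (2173 ≡ 31 (mod 42)), t ≡ 19·18 ≡ 6 (mod 42). So x ≡ 2094 + 2173·6 = 15132 (mod 91266).
Unique solution in [0, 91266): x = 15132.

Final answer: x ≡ 15132 (mod 91266); the representative in [0, 91266) is 15132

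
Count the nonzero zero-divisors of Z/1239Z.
Z/1239Z has 542 nonzero zero-divisors

In Z/1239Z each nonzero element is either a unit (gcd with 1239 is 1) or a zero-divisor (gcd > 1). The number of units is φ(1239): factorise 1239 = 3 · 7 · 59, so φ(1239) = (3 − 1) · (7 − 1) · (59 − 1) = 2 · 6 · 58 = 696. The nonzero elements number 1239 − 1 = 1238. Hence the nonzero zero-divisors number 1238 − 696 = 542.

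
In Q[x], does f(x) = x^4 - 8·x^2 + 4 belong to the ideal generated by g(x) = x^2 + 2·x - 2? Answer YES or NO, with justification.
In Q[x] the ideal (g) consists of all multiples of g, so f ∈ (g) iff g | f, i.e. iff the remainder of f on division by g is 0. Divide f by g (g is monic, so eliminate the leading term of the running remainder at each step):
  leading term x^4: subtract (x^2)·g(x) = x^4 + 2·x^3 - 2·x^2, leaving -2·x^3 - 6·x^2 + 4
  leading term -2·x^3: subtract (-2·x)·g(x) = -2·x^3 - 4·x^2 + 4·x, leaving -2·x^2 - 4·x + 4
  leading term -2·x^2: subtract (-2)·g(x) = -2·x^2 - 4·x + 4, leaving 0
The remainder is 0, so f(x) = g(x) · h(x) with h(x) = x^2 - 2·x - 2. Hence g | f, i.e. f ∈ (g).

Final answer: YES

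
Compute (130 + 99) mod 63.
Reduce the summands first: 130 ≡ 4, 99 ≡ 36 (mod 63), so 130 + 99 ≡ 4 + 36 (mod 63). 4 + 36 = 40; 40 = 0·63 + 40, so (130 + 99) mod 63 = 40.

Final answer: 40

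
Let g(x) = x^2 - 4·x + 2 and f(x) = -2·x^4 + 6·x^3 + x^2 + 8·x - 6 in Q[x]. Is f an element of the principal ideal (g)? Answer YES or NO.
In Q[x] the ideal (g) consists of all multiples of g, so f ∈ (g) iff g | f, i.e. iff the remainder of f on division by g is 0. Divide f by g (g is monic, so eliminate the leading term of the running remainder at each step):
  leading term -2·x^4: subtract (-2·x^2)·g(x) = -2·x^4 + 8·x^3 - 4·x^2, leaving -2·x^3 + 5·x^2 + 8·x - 6
  leading term -2·x^3: subtract (-2·x)·g(x) = -2·x^3 + 8·x^2 - 4·x, leaving -3·x^2 + 12·x - 6
  leading term -3·x^2: subtract (-3)·g(x) = -3·x^2 + 12·x - 6, leaving 0
The remainder is 0, so f(x) = g(x) · h(x) with h(x) = -2·x^2 - 2·x - 3. Hence g | f, i.e. f ∈ (g).

Final answer: YES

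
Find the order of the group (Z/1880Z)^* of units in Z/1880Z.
(Z/1880Z)^* consists of the classes a with gcd(a, 1880) = 1, so its order is φ(1880). φ is multiplicative, with φ(p^e) = p^e − p^(e−1). Factorise 1880 = 2^3 · 5 · 47. Then
  φ(1880) = (2^3 − 2^2) · (5 − 1) · (47 − 1) = 4 · 4 · 46 = 736.
Thus |(Z/1880Z)^*| = 736.

Final answer: |(Z/1880Z)^*| = 736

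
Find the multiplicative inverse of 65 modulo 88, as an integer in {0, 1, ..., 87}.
Apply the extended Euclidean algorithm to (88, 65), tracking rows (r, s, t) with s·88 + t·65 = r. Each division r_prev = q·r_cur + r_new produces the new row as (previous row) − q·(current row):
  row A: (88, 1, 0)   [1·88 + 0·65 = 88]
  row B: (65, 0, 1)   [0·88 + 1·65 = 65]
  88 = 1·65 + 23   → row C = row A − 1·row B = (23, 1, −1)   [check: 1·88 − 1·65 = 23]
  65 = 2·23 + 19   → row D = row B − 2·row C = (19, −2, 3)   [check: −2·88 + 3·65 = 19]
  23 = 1·19 + 4   → row E = row C − 1·row D = (4, 3, −4)   [check: 3·88 − 4·65 = 4]
  19 = 4·4 + 3   → row F = row D − 4·row E = (3, −14, 19)   [check: −14·88 + 19·65 = 3]
  4 = 1·3 + 1   → row G = row E − 1·row F = (1, 17, −23)   [check: 17·88 − 23·65 = 1]
  3 = 3·1 + 0   → remainder 0, stop. gcd = 1 (last nonzero row G).
The gcd is 1, so 65 is invertible mod 88. The last nonzero row gives 17·88 − 23·65 = 1, so t = −23. So 65^(−1) ≡ −23 ≡ 65 (mod 88). Verify: 65 · 65 = 4225 ≡ 1 (mod 88). ✓

Final answer: 65^(−1) ≡ 65 (mod 88)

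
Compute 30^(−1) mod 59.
Apply the extended Euclidean algorithm to (59, 30), tracking rows (r, s, t) with s·59 + t·30 = r. Each division r_prev = q·r_cur + r_new produces the new row as (previous row) − q·(current row):
  row A: (59, 1, 0)   [1·59 + 0·30 = 59]
  row B: (30, 0, 1)   [0·59 + 1·30 = 30]
  59 = 1·30 + 29   → row C = row A − 1·row B = (29, 1, −1)   [check: 1·59 − 1·30 = 29]
  30 = 1·29 + 1   → row D = row B − 1·row C = (1, −1, 2)   [check: −1·59 + 2·30 = 1]
  29 = 29·1 + 0   → remainder 0, stop. gcd = 1 (last nonzero row D).
The gcd is 1, so 30 is invertible mod 59. The last nonzero row gives −1·59 + 2·30 = 1, so t = 2. So 30^(−1) ≡ 2 (mod 59). Verify: 30 · 2 = 60 ≡ 1 (mod 59). ✓

Final answer: 30^(−1) ≡ 2 (mod 59)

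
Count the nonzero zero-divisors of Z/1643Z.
Z/1643Z has 82 nonzero zero-divisors

In Z/1643Z each nonzero element is either a unit (gcd with 1643 is 1) or a zero-divisor (gcd > 1). The number of units is φ(1643): factorise 1643 = 31 · 53, so φ(1643) = (31 − 1) · (53 − 1) = 30 · 52 = 1560. The nonzero elements number 1643 − 1 = 1642. Hence the nonzero zero-divisors number 1642 − 1560 = 82.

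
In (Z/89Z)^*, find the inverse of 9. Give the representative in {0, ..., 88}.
9^(−1) ≡ 10 (mod 89)

Apply the extended Euclidean algorithm to (89, 9), tracking rows (r, s, t) with s·89 + t·9 = r. Each division r_prev = q·r_cur + r_new produces the new row as (previous row) − q·(current row):
  row A: (89, 1, 0)   [1·89 + 0·9 = 89]
  row B: (9, 0, 1)   [0·89 + 1·9 = 9]
  89 = 9·9 + 8   → row C = row A − 9·row B = (8, 1, −9)   [check: 1·89 − 9·9 = 8]
  9 = 1·8 + 1   → row D = row B − 1·row C = (1, −1, 10)   [check: −1·89 + 10·9 = 1]
  8 = 8·1 + 0   → remainder 0, stop. gcd = 1 (last nonzero row D).
The gcd is 1, so 9 is invertible mod 89. The last nonzero row gives −1·89 + 10·9 = 1, so t = 10. So 9^(−1) ≡ 10 (mod 89). Verify: 9 · 10 = 90 ≡ 1 (mod 89). ✓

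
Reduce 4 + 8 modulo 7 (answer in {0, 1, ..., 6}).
5

Reduce the summands first: 8 ≡ 1 (mod 7), so 4 + 8 ≡ 4 + 1 (mod 7). 4 + 1 = 5; 5 = 0·7 + 5, so (4 + 8) mod 7 = 5.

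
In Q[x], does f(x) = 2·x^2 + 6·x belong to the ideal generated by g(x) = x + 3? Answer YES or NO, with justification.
In Q[x] the ideal (g) consists of all multiples of g, so f ∈ (g) iff g | f, i.e. iff the remainder of f on division by g is 0. Divide f by g (g is monic, so eliminate the leading term of the running remainder at each step):
  leading term 2·x^2: subtract (2·x)·g(x) = 2·x^2 + 6·x, leaving 0
The remainder is 0, so f(x) = g(x) · h(x) with h(x) = 2·x. Hence g | f, i.e. f ∈ (g).

Final answer: YES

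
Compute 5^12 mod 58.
7

Use repeated squaring. Binary(12) = 1100. Walk through the bits of the exponent 12 left-to-right: at each bit after the leading one, square the running value, then multiply by 5 if the bit is 1 (always reducing mod 58):
  bit 1 = 1 (leading): start with 5.
  bit 2 = 1: square 5^2 = 25; bit is 1, so multiply 25·5 = 125 ≡ 9 (mod 58).
  bit 3 = 0: square 9^2 = 81 ≡ 23 (mod 58).
  bit 4 = 0: square 23^2 = 529 ≡ 7 (mod 58).
Final value: 5^12 ≡ 7 (mod 58).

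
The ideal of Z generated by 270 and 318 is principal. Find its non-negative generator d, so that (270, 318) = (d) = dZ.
(270, 318) = (6); d = 6

In the PID Z, (a, b) is generated by gcd(a, b). Compute gcd(318, 270) with the extended Euclidean algorithm, tracking rows (r, s, t) with s·318 + t·270 = r:
  row A: (318, 1, 0)   [1·318 + 0·270 = 318]
  row B: (270, 0, 1)   [0·318 + 1·270 = 270]
  318 = 1·270 + 48   → row C = row A − 1·row B = (48, 1, −1)   [check: 1·318 − 1·270 = 48]
  270 = 5·48 + 30   → row D = row B − 5·row C = (30, −5, 6)   [check: −5·318 + 6·270 = 30]
  48 = 1·30 + 18   → row E = row C − 1·row D = (18, 6, −7)   [check: 6·318 − 7·270 = 18]
  30 = 1·18 + 12   → row F = row D − 1·row E = (12, −11, 13)   [check: −11·318 + 13·270 = 12]
  18 = 1·12 + 6   → row G = row E − 1·row F = (6, 17, −20)   [check: 17·318 − 20·270 = 6]
  12 = 2·6 + 0   → remainder 0, stop. gcd = 6 (last nonzero row G).
So gcd(270, 318) = 6, with Bézout identity 17·318 − 20·270 = 6. Containment (⊇): the Bézout identity exhibits 6 as an element of (270, 318), giving (6) ⊆ (270, 318). Containment (⊆): since 6 | 270 and 6 | 318 (270 = 6·45, 318 = 6·53), every Z-linear combination of 270 and 318 is divisible by 6, so (270, 318) ⊆ (6). Therefore (270, 318) = (6), d = 6.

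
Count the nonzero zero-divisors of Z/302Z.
Z/302Z has 151 nonzero zero-divisors

In Z/302Z each nonzero element is either a unit (gcd with 302 is 1) or a zero-divisor (gcd > 1). The number of units is φ(302): factorise 302 = 2 · 151, so φ(302) = (2 − 1) · (151 − 1) = 1 · 150 = 150. The nonzero elements number 302 − 1 = 301. Hence the nonzero zero-divisors number 301 − 150 = 151.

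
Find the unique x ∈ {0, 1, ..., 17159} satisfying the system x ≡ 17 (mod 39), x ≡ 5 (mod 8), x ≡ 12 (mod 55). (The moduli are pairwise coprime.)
x ≡ 3917 (mod 17160); the representative in [0, 17160) is 3917

The moduli 39, 8, 55 are pairwise coprime, so by the CRT there is a unique solution mod 39·8·55 = 17160.
Solve by successive substitution. Start with x ≡ 17 (mod 39).
  Combine with x ≡ 5 (mod 8): write x = 17 + 39·t and require 17 + 39·t ≡ 5 (mod 8), i.e. 39·t ≡ 5 − 17 ≡ 4 (mod 8). Since 39^(−1) ≡ 7 (mod 8) (39 ≡ 7 (mod 8)), t ≡ 7·4 ≡ 4 (mod 8). So x ≡ 17 + 39·4 = 173 (mod 312).
  Combine with x ≡ 12 (mod 55): write x = 173 + 312·t and require 173 + 312·t ≡ 12 (mod 55), i.e. 312·t ≡ 12 − 173 ≡ 4 (mod 55). Since 312^(−1) ≡ 3 (mod 55) (312 ≡ 37 (mod 55)), t ≡ 3·4 ≡ 12 (mod 55). So x ≡ 173 + 312·12 = 3917 (mod 17160).
Unique solution in [0, 17160): x = 3917.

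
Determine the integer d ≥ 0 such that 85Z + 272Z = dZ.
In the PID Z, (a, b) is generated by gcd(a, b). Compute gcd(272, 85) with the extended Euclidean algorithm, tracking rows (r, s, t) with s·272 + t·85 = r:
  row A: (272, 1, 0)   [1·272 + 0·85 = 272]
  row B: (85, 0, 1)   [0·272 + 1·85 = 85]
  272 = 3·85 + 17   → row C = row A − 3·row B = (17, 1, −3)   [check: 1·272 − 3·85 = 17]
  85 = 5·17 + 0   → remainder 0, stop. gcd = 17 (last nonzero row C).
So gcd(85, 272) = 17, with Bézout identity 1·272 − 3·85 = 17. Containment (⊇): the Bézout identity exhibits 17 as an element of (85, 272), giving (17) ⊆ (85, 272). Containment (⊆): since 17 | 85 and 17 | 272 (85 = 17·5, 272 = 17·16), every Z-linear combination of 85 and 272 is divisible by 17, so (85, 272) ⊆ (17). Therefore (85, 272) = (17), d = 17.

Final answer: (85, 272) = (17); d = 17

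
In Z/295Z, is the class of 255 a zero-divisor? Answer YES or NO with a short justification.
gcd(255, 295) = 5 > 1, so 255 is not a unit in Z/295Z. In Z/nZ every nonzero non-unit is a zero-divisor: explicitly, take b = 295/gcd = 59 ≠ 0 (mod 295); then 255·59 = 15045 = 51·295, i.e. 255·59 ≡ 0 (mod 295). So 255 is a zero-divisor.

Final answer: YES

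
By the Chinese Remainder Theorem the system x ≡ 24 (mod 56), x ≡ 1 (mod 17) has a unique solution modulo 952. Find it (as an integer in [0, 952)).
The moduli 56, 17 are pairwise coprime, so by the CRT there is a unique solution mod 56·17 = 952.
Solve by successive substitution. Start with x ≡ 24 (mod 56).
  Combine with x ≡ 1 (mod 17): write x = 24 + 56·t and require 24 + 56·t ≡ 1 (mod 17), i.e. 56·t ≡ 1 − 24 ≡ 11 (mod 17). Since 56^(−1) ≡ 7 (mod 17) (56 ≡ 5 (mod 17)), t ≡ 7·11 ≡ 9 (mod 17). So x ≡ 24 + 56·9 = 528 (mod 952).
Unique solution in [0, 952): x = 528.

Final answer: x ≡ 528 (mod 952); the representative in [0, 952) is 528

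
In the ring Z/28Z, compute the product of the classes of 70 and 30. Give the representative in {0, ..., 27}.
Reduce the factors first: 70 ≡ 14, 30 ≡ 2 (mod 28), so 70 · 30 ≡ 14 · 2 (mod 28). 14 · 2 = 28. Dividing by 28: 28 = 1·28 + 0. So (70 · 30) mod 28 = 0.

Final answer: 0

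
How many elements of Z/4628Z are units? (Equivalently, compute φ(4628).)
Z/4628Z has φ(4628) = 2112 units

An element a ∈ Z/4628Z is a unit iff gcd(a, 4628) = 1, so the number of units is φ(4628). φ is multiplicative, with φ(p^e) = p^e − p^(e−1). Factorise 4628 = 2^2 · 13 · 89. Then
  φ(4628) = (2^2 − 2^1) · (13 − 1) · (89 − 1) = 2 · 12 · 88 = 2112.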